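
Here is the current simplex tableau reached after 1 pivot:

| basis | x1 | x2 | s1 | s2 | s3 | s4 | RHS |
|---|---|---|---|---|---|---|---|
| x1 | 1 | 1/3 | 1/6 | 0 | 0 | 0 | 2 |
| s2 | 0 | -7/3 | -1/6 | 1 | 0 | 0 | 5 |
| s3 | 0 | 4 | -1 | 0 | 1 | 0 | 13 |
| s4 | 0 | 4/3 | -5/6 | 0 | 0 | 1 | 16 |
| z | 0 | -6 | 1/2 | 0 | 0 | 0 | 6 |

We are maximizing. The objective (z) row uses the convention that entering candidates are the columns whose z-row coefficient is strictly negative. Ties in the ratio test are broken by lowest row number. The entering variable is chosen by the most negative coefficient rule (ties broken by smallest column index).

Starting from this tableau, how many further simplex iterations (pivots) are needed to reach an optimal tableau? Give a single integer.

2

pivot: x2 in, s3 out → z = 51/2
pivot: s1 in, x1 out → z = 175/6
No improving column remains; optimal.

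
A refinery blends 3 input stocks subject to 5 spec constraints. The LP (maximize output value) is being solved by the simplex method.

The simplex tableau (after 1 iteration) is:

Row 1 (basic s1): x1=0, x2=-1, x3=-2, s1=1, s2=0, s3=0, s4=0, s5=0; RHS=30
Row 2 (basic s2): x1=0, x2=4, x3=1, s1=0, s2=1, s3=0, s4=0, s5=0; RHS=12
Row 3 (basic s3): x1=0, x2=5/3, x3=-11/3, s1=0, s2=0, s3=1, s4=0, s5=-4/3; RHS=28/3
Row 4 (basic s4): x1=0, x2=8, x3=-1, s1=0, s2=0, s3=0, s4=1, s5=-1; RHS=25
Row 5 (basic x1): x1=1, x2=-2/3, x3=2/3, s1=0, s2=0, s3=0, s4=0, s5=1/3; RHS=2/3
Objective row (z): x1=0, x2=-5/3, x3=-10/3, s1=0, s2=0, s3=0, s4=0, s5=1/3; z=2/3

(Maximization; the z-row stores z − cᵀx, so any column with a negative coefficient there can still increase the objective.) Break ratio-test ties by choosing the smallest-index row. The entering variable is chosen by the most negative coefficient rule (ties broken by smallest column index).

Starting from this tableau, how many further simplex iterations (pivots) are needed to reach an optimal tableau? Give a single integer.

2

pivot: x3 in, x1 out → z = 4
pivot: x2 in, s2 out → z = 15
No improving column remains; optimal.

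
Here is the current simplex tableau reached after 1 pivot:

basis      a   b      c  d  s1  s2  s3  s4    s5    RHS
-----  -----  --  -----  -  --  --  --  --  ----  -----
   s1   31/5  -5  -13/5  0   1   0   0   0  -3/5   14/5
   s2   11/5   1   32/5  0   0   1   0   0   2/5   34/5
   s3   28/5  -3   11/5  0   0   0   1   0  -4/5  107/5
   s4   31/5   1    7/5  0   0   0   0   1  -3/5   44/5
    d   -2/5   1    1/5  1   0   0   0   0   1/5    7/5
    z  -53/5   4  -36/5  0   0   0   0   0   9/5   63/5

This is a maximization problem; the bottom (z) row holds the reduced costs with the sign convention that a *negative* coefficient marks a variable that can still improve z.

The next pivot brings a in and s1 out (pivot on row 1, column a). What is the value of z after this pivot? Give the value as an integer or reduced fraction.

Minimum ratio for a: (14/5)/(31/5) = 14/31.
z changes by −(z-row coeff of a)·ratio = −(-53/5)·(14/31) = 742/155.
New z = 63/5 + (742/155) = 539/31.

539/31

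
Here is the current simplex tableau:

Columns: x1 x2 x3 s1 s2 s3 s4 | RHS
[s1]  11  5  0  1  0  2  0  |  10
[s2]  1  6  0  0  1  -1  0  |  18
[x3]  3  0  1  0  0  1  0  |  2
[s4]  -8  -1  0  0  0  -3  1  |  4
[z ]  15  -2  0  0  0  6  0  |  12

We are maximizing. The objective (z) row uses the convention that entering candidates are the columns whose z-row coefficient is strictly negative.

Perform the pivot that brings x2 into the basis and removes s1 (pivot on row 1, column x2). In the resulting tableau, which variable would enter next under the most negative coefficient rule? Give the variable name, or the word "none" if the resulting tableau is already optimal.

Pivot element 5. New z-row = old z-row − (-2)·(row 1/5).
Updated z-row coefficients: x1: 97/5, x2: 0, x3: 0, s1: 2/5, s2: 0, s3: 34/5, s4: 0.
No coefficient is strictly negative; the tableau after this pivot is optimal.

none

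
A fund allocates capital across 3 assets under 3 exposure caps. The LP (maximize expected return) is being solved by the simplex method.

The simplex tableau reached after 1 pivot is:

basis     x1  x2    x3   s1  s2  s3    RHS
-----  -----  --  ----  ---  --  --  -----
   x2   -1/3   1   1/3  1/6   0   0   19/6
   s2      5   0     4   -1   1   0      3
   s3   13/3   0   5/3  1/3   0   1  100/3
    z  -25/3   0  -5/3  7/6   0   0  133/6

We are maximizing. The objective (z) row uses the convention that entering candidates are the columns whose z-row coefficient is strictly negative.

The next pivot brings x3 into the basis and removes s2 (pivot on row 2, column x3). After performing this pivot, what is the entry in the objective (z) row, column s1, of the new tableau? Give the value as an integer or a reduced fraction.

Pivot element is row 2, column x3: 4.
Normalize row 2: new (row 2, s1) = (-1)/4 = -1/4.
z-row ← z-row − (-5/3)·(new row 2): 7/6 − (-5/3)·(-1/4) = 3/4.

3/4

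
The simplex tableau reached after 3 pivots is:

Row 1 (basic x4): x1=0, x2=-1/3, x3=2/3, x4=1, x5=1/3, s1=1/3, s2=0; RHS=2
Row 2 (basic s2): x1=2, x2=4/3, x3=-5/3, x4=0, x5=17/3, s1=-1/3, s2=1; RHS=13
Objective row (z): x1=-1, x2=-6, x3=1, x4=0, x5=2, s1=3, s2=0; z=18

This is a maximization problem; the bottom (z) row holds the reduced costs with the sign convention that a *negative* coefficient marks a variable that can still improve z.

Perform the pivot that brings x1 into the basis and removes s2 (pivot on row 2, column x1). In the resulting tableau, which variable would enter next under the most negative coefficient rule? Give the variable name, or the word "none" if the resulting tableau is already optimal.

x2

Pivot element 2. New z-row = old z-row − (-1)·(row 2/2).
Updated z-row coefficients: x1: 0, x2: -16/3, x3: 1/6, x4: 0, x5: 29/6, s1: 17/6, s2: 1/2.
The most negative is -16/3 in column x2, so x2 would enter next.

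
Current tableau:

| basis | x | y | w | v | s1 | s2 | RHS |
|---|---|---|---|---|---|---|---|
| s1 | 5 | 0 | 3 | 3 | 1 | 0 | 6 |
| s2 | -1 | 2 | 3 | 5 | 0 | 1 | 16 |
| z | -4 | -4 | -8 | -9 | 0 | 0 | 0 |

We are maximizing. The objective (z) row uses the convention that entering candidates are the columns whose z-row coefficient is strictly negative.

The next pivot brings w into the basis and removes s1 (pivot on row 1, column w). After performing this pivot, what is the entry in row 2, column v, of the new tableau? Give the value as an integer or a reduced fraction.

2

Pivot element is row 1, column w: 3.
Normalize row 1: new (row 1, v) = 3/3 = 1.
row 2 ← row 2 − 3·(new row 1): 5 − 3·1 = 2.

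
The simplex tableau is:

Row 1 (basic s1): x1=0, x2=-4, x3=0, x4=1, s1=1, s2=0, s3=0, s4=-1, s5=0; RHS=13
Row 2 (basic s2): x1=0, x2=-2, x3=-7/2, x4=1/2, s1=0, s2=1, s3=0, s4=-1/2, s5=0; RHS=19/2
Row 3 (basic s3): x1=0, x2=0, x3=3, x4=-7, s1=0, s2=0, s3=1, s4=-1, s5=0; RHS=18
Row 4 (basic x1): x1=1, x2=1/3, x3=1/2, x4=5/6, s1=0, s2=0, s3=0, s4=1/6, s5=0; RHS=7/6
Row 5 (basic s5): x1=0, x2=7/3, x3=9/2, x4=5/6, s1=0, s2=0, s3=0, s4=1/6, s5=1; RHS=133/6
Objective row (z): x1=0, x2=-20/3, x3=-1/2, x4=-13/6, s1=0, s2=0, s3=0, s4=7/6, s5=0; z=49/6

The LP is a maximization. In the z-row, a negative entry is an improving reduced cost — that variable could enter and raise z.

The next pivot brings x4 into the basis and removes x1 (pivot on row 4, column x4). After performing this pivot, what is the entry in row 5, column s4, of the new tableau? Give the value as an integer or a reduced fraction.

Pivot element is row 4, column x4: 5/6.
Normalize row 4: new (row 4, s4) = (1/6)/(5/6) = 1/5.
row 5 ← row 5 − (5/6)·(new row 4): 1/6 − (5/6)·(1/5) = 0.

0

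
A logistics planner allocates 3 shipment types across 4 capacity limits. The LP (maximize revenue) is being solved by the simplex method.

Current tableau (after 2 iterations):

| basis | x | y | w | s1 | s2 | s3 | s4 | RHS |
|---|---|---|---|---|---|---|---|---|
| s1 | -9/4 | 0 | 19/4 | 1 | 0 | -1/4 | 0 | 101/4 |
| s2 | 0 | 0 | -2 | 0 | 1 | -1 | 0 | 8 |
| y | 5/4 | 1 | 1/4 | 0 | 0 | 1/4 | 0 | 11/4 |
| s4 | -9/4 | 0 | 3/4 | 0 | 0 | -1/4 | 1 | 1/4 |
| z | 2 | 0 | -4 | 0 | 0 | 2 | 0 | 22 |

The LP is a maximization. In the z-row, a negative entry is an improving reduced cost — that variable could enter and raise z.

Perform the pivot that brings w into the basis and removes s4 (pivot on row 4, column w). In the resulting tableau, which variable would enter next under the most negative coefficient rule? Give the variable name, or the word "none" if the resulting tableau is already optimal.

Pivot element 3/4. New z-row = old z-row − (-4)·(row 4/(3/4)).
Updated z-row coefficients: x: -10, y: 0, w: 0, s1: 0, s2: 0, s3: 2/3, s4: 16/3.
The most negative is -10 in column x, so x would enter next.

x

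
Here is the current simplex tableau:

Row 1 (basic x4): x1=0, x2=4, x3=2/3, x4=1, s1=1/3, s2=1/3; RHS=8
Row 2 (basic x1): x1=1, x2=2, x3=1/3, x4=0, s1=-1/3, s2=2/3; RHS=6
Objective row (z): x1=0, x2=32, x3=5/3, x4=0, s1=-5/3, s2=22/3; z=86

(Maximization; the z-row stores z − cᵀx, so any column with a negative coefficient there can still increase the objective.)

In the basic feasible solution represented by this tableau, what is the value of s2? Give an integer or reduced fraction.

0

s2 is nonbasic (not in the basis column), so its value in the current BFS is 0.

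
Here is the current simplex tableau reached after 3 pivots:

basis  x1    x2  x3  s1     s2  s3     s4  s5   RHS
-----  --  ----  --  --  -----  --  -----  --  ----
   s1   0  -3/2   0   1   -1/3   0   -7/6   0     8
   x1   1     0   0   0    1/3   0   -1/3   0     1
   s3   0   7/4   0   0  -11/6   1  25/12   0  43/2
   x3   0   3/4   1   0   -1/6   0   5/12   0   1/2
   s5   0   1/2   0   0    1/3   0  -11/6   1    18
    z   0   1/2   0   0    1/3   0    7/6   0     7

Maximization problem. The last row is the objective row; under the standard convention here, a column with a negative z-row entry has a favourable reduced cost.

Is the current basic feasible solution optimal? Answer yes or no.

No objective-row coefficient is strictly negative, so no entering variable exists; the tableau is optimal.

yes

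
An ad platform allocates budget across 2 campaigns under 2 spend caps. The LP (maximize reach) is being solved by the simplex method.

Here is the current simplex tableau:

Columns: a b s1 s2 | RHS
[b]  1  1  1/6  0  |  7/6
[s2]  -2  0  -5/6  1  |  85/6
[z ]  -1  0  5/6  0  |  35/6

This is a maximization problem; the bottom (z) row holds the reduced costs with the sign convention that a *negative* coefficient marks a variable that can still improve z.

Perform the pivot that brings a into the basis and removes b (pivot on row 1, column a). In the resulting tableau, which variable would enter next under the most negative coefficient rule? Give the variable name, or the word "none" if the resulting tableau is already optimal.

Pivot element 1. New z-row = old z-row − (-1)·(row 1/1).
Updated z-row coefficients: a: 0, b: 1, s1: 1, s2: 0.
No coefficient is strictly negative; the tableau after this pivot is optimal.

none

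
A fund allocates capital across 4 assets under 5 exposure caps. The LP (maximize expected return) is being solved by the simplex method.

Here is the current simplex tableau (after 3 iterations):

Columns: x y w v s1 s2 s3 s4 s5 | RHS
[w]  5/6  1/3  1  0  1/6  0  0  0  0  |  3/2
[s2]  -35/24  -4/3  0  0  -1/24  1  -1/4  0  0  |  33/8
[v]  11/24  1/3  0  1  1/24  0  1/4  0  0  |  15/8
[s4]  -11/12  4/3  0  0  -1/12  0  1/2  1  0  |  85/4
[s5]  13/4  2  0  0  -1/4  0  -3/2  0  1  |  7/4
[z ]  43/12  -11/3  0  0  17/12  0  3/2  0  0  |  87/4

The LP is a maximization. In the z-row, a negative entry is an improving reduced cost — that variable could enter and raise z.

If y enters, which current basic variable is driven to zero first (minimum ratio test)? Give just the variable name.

Ratios: row 1 (w): (3/2)/(1/3) = 9/2; row 2 (s2): entry -4/3 ≤ 0, skip; row 3 (v): (15/8)/(1/3) = 45/8; row 4 (s4): (85/4)/(4/3) = 255/16; row 5 (s5): (7/4)/2 = 7/8.
Minimum ratio 7/8 is in the s5 row, so s5 leaves.

s5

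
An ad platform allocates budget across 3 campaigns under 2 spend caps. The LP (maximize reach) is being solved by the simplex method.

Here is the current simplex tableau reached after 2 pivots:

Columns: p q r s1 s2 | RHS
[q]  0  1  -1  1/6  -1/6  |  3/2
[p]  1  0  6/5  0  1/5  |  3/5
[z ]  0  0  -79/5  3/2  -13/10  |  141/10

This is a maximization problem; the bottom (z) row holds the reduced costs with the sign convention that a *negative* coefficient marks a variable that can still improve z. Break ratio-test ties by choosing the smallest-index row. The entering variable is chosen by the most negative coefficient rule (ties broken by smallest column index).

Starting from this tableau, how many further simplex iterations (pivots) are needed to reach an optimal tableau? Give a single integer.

pivot: r in, p out → z = 22
No improving column remains; optimal.

1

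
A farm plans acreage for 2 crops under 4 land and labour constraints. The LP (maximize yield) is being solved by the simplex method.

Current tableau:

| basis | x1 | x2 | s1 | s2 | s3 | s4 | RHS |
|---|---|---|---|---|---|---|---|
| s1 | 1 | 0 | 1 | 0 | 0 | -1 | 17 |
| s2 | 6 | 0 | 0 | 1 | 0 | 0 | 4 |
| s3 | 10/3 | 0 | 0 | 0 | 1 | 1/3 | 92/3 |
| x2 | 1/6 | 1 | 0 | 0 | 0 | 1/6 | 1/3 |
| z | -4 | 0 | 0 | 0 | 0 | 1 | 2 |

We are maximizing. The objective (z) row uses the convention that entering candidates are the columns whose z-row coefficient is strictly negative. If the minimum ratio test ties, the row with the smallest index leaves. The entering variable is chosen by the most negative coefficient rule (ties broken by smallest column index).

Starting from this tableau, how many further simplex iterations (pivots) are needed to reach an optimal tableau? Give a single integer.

pivot: x1 in, s2 out → z = 14/3
No improving column remains; optimal.

1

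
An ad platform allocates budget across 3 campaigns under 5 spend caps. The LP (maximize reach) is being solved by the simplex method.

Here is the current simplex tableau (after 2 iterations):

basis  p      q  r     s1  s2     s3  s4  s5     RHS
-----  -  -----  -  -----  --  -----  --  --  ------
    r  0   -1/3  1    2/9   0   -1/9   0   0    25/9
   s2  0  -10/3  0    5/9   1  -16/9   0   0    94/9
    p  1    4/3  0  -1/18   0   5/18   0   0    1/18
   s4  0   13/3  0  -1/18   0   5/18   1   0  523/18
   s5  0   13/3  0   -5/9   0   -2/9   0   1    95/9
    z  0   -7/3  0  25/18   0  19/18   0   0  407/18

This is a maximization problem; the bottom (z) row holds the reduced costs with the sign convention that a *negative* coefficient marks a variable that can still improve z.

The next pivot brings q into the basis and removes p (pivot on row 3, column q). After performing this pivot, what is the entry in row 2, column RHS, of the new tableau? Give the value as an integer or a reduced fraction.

Pivot element is row 3, column q: 4/3.
Normalize row 3: new (row 3, RHS) = (1/18)/(4/3) = 1/24.
row 2 ← row 2 − (-10/3)·(new row 3): 94/9 − (-10/3)·(1/24) = 127/12.

127/12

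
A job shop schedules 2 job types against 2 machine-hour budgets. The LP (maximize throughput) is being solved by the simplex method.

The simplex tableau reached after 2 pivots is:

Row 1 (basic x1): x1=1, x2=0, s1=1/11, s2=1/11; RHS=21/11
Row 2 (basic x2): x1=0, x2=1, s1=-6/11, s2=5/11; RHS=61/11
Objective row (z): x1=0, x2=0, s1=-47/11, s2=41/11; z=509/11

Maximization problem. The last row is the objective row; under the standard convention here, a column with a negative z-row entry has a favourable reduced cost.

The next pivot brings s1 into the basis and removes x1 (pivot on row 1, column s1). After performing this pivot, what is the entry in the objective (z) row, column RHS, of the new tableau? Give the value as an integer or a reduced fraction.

Pivot element is row 1, column s1: 1/11.
Normalize row 1: new (row 1, RHS) = (21/11)/(1/11) = 21.
z-row ← z-row − (-47/11)·(new row 1): 509/11 − (-47/11)·21 = 136.

136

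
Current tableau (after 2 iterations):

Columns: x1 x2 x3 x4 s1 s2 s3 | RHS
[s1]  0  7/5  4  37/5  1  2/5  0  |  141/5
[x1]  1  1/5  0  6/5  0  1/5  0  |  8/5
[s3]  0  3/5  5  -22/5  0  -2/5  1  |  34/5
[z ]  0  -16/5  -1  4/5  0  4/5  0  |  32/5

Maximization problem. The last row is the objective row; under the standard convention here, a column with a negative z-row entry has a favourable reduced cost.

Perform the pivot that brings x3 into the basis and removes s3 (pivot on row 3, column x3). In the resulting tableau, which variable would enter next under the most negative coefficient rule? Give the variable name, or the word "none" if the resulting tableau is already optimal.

x2

Pivot element 5. New z-row = old z-row − (-1)·(row 3/5).
Updated z-row coefficients: x1: 0, x2: -77/25, x3: 0, x4: -2/25, s1: 0, s2: 18/25, s3: 1/5.
The most negative is -77/25 in column x2, so x2 would enter next.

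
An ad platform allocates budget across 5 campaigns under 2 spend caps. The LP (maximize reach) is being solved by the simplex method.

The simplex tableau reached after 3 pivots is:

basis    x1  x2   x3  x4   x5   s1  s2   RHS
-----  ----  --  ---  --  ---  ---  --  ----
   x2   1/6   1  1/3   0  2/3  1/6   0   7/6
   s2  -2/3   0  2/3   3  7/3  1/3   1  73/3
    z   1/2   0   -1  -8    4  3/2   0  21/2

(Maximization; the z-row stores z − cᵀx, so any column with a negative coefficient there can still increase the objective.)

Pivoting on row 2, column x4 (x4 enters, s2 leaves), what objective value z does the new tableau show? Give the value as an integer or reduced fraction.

Minimum ratio for x4: (73/3)/3 = 73/9.
z changes by −(z-row coeff of x4)·ratio = −(-8)·(73/9) = 584/9.
New z = 21/2 + (584/9) = 1357/18.

1357/18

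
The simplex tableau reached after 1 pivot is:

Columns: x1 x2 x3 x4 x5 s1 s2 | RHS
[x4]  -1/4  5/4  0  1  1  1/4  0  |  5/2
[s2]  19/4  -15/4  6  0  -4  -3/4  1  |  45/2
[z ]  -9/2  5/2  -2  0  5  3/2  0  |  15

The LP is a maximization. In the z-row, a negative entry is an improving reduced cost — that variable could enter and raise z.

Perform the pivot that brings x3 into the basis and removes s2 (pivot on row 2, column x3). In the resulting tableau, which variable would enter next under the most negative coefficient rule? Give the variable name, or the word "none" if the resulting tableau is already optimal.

x1

Pivot element 6. New z-row = old z-row − (-2)·(row 2/6).
Updated z-row coefficients: x1: -35/12, x2: 5/4, x3: 0, x4: 0, x5: 11/3, s1: 5/4, s2: 1/3.
The most negative is -35/12 in column x1, so x1 would enter next.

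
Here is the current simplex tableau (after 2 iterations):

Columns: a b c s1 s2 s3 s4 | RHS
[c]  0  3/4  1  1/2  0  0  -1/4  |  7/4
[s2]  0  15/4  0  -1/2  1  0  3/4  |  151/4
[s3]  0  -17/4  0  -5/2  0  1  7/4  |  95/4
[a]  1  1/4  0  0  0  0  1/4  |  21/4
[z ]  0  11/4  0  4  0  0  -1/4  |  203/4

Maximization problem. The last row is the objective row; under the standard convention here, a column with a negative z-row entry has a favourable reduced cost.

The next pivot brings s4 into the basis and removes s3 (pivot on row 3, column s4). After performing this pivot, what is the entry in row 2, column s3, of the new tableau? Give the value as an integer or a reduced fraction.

Pivot element is row 3, column s4: 7/4.
Normalize row 3: new (row 3, s3) = 1/(7/4) = 4/7.
row 2 ← row 2 − (3/4)·(new row 3): 0 − (3/4)·(4/7) = -3/7.

-3/7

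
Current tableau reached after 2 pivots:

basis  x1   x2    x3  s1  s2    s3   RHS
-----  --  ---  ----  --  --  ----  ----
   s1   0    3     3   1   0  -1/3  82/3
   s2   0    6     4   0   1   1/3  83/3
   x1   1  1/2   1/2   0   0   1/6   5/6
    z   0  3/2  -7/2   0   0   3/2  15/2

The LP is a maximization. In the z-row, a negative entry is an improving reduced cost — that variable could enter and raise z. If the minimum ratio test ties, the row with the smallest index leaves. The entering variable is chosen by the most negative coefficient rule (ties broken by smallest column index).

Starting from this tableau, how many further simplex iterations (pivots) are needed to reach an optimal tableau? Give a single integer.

1

pivot: x3 in, x1 out → z = 40/3
No improving column remains; optimal.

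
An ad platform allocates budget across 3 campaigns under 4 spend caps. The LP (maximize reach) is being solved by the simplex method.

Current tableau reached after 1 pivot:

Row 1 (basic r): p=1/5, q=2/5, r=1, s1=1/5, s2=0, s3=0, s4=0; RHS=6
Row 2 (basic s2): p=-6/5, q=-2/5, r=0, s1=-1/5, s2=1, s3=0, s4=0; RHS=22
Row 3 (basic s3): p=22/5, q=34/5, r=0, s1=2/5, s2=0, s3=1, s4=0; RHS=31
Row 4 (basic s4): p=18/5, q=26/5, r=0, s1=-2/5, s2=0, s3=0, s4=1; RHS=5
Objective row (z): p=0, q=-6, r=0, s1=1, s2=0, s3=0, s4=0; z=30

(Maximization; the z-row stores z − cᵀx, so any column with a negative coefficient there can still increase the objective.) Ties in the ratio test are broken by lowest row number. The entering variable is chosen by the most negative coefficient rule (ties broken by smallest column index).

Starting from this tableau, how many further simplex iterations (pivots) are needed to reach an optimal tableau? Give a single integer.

1

pivot: q in, s4 out → z = 465/13
No improving column remains; optimal.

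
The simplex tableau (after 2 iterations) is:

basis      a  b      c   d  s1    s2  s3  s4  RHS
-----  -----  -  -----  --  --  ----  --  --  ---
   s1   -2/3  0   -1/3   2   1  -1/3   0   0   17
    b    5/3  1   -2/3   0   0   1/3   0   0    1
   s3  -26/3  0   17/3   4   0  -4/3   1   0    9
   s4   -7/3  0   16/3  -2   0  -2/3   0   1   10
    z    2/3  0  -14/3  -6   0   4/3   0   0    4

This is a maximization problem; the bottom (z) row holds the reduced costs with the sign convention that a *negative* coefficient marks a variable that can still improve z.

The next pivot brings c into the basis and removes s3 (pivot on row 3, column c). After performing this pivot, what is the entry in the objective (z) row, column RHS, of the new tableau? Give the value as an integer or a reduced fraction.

194/17

Pivot element is row 3, column c: 17/3.
Normalize row 3: new (row 3, RHS) = 9/(17/3) = 27/17.
z-row ← z-row − (-14/3)·(new row 3): 4 − (-14/3)·(27/17) = 194/17.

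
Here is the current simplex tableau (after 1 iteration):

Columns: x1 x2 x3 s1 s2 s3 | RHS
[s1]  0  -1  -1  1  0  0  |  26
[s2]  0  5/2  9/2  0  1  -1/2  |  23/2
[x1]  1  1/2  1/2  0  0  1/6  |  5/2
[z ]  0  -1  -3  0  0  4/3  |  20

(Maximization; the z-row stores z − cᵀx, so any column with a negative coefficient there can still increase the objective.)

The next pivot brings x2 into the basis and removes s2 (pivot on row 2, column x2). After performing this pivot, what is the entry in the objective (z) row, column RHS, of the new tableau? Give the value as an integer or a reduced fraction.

Pivot element is row 2, column x2: 5/2.
Normalize row 2: new (row 2, RHS) = (23/2)/(5/2) = 23/5.
z-row ← z-row − (-1)·(new row 2): 20 − (-1)·(23/5) = 123/5.

123/5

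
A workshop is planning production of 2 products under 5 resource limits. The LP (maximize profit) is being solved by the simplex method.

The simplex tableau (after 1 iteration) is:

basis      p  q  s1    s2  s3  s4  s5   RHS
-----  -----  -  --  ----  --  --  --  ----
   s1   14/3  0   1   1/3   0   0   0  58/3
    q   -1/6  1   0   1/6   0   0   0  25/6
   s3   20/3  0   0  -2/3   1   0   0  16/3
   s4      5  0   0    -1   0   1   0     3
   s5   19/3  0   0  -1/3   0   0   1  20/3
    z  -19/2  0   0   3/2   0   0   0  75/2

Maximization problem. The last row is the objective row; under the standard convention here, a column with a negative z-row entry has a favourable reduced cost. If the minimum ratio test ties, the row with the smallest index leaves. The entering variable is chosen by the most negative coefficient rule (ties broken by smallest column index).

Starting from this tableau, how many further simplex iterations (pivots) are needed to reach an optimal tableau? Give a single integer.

2

pivot: p in, s4 out → z = 216/5
pivot: s2 in, s3 out → z = 44
No improving column remains; optimal.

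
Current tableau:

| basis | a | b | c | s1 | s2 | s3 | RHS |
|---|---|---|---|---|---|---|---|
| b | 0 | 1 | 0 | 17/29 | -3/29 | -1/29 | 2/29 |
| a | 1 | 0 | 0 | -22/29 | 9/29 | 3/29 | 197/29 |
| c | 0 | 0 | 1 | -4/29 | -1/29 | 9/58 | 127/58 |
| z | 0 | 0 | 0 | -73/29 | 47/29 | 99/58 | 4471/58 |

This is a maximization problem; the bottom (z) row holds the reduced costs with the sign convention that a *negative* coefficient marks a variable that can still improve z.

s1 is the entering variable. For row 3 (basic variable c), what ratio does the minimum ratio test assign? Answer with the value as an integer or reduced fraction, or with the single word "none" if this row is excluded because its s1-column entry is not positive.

none

The s1 entry in row 3 is -4/29 ≤ 0, so this row gives no ratio.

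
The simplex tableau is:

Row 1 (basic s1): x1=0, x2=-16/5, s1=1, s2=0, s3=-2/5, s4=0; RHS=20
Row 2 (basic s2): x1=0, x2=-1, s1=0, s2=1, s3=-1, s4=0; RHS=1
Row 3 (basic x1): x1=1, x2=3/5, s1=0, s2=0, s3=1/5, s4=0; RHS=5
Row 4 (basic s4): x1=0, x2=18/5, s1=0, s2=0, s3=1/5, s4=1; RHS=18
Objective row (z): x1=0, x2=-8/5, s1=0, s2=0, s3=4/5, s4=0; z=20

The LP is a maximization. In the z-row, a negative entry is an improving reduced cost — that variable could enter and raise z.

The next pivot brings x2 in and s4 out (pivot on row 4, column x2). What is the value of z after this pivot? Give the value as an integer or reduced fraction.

Minimum ratio for x2: 18/(18/5) = 5.
z changes by −(z-row coeff of x2)·ratio = −(-8/5)·5 = 8.
New z = 20 + 8 = 28.

28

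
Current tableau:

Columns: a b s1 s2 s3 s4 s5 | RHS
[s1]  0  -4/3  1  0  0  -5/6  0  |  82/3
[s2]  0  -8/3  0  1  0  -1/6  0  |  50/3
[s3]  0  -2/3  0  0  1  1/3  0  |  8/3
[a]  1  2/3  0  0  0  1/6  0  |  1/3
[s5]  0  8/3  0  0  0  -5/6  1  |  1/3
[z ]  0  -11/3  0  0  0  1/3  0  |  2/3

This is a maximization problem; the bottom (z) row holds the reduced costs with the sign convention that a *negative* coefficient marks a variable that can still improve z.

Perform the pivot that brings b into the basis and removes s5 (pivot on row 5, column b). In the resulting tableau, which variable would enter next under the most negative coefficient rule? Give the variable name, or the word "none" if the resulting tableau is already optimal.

Pivot element 8/3. New z-row = old z-row − (-11/3)·(row 5/(8/3)).
Updated z-row coefficients: a: 0, b: 0, s1: 0, s2: 0, s3: 0, s4: -13/16, s5: 11/8.
The most negative is -13/16 in column s4, so s4 would enter next.

s4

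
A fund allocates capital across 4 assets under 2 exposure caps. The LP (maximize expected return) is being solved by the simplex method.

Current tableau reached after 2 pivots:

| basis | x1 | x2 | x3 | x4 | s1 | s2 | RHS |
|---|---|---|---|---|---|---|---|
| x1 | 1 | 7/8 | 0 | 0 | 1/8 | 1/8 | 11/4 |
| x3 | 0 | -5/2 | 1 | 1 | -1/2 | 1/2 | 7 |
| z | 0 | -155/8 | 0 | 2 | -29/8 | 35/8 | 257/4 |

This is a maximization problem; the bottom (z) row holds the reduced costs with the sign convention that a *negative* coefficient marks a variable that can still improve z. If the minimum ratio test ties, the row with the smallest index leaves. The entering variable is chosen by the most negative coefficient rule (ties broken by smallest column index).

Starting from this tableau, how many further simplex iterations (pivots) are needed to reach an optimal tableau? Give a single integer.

2

pivot: x2 in, x1 out → z = 876/7
pivot: s1 in, x2 out → z = 144
No improving column remains; optimal.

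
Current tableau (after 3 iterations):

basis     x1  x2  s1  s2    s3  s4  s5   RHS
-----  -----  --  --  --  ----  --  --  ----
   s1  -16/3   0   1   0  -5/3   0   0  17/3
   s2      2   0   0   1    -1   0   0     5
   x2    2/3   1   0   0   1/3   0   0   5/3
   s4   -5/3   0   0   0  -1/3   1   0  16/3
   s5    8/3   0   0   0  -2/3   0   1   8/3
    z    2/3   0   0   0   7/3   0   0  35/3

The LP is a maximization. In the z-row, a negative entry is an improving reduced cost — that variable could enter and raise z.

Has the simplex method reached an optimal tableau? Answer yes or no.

yes

No objective-row coefficient is strictly negative, so no entering variable exists; the tableau is optimal.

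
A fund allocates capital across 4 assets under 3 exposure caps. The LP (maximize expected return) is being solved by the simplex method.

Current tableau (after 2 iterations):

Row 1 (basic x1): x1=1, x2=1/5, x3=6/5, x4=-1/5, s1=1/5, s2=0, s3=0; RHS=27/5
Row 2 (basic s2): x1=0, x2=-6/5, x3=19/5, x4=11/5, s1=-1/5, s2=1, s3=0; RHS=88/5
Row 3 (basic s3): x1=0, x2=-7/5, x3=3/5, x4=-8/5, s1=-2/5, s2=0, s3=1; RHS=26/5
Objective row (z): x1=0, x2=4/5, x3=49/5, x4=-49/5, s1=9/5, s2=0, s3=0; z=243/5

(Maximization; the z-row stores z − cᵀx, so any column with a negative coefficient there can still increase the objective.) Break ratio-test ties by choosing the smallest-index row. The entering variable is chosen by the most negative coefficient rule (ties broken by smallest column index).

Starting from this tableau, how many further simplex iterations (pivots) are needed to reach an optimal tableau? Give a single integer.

2

pivot: x4 in, s2 out → z = 127
pivot: x2 in, x1 out → z = 477
No improving column remains; optimal.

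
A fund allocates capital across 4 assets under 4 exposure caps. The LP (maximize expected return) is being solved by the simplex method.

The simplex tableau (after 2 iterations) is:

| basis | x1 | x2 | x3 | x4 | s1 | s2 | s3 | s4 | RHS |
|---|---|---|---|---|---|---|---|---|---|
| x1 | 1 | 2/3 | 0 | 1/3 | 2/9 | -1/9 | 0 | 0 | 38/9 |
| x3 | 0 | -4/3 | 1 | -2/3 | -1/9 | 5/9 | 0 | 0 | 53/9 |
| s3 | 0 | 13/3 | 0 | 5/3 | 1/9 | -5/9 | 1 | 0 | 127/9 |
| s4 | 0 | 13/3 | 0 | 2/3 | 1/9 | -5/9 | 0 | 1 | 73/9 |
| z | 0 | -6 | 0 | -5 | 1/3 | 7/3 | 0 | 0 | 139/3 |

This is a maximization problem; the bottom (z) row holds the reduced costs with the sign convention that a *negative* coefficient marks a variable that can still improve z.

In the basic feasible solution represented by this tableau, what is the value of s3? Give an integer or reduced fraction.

s3 is basic (row 3); its value is the RHS of that row: 127/9.

127/9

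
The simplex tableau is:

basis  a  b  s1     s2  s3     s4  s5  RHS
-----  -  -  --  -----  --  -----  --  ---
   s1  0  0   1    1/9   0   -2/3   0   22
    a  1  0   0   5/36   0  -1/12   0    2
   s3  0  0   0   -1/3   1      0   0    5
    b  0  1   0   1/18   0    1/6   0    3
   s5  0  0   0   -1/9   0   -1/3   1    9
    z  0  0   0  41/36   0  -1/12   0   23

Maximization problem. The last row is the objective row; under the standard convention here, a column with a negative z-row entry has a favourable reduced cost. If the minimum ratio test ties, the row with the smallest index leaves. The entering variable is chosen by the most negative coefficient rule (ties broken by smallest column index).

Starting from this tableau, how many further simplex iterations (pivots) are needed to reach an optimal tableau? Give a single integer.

1

pivot: s4 in, b out → z = 49/2
No improving column remains; optimal.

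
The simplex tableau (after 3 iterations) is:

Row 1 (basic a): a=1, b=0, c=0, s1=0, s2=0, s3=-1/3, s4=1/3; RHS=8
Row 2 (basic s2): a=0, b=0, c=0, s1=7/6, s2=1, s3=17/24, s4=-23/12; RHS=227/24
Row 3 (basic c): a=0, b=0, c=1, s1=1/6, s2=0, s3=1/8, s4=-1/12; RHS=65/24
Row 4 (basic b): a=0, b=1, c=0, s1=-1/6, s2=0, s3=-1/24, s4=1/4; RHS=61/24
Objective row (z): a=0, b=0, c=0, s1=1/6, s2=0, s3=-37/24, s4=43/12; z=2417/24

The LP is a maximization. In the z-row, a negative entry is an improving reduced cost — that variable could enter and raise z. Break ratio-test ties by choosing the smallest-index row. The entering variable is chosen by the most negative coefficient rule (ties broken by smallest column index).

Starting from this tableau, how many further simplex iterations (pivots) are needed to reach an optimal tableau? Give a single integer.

pivot: s3 in, s2 out → z = 2062/17
pivot: s4 in, c out → z = 1608/13
No improving column remains; optimal.

2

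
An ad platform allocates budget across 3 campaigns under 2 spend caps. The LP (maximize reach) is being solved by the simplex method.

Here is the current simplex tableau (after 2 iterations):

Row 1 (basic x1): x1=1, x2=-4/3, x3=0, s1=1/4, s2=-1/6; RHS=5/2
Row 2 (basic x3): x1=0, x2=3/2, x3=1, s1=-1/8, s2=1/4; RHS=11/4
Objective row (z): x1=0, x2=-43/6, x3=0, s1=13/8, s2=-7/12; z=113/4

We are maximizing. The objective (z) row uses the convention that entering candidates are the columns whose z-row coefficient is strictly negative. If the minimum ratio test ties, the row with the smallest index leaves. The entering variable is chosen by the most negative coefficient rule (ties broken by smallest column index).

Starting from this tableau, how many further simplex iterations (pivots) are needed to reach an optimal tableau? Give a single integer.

pivot: x2 in, x3 out → z = 745/18
No improving column remains; optimal.

1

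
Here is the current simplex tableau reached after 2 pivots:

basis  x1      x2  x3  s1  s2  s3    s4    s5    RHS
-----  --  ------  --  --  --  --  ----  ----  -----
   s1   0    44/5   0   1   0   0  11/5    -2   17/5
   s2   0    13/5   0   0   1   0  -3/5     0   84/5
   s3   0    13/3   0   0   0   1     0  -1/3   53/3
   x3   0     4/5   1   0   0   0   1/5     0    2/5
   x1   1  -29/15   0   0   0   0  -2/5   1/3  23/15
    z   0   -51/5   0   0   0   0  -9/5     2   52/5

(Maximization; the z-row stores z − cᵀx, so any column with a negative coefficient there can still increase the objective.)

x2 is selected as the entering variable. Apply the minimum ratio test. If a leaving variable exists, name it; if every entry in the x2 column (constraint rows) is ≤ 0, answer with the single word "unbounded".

s1

Ratios: row 1 (s1): (17/5)/(44/5) = 17/44; row 2 (s2): (84/5)/(13/5) = 84/13; row 3 (s3): (53/3)/(13/3) = 53/13; row 4 (x3): (2/5)/(4/5) = 1/2; row 5 (x1): entry -29/15 ≤ 0, skip.
Minimum ratio is in the s1 row, so s1 leaves.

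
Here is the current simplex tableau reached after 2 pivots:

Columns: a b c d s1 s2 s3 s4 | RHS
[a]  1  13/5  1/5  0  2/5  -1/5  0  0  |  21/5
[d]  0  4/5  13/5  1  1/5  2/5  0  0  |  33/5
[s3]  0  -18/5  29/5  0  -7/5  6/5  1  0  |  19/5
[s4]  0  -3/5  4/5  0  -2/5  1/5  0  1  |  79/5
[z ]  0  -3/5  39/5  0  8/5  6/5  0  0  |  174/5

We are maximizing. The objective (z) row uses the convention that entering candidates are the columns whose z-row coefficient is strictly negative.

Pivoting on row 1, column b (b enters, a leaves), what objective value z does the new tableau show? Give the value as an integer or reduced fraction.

Minimum ratio for b: (21/5)/(13/5) = 21/13.
z changes by −(z-row coeff of b)·ratio = −(-3/5)·(21/13) = 63/65.
New z = 174/5 + (63/65) = 465/13.

465/13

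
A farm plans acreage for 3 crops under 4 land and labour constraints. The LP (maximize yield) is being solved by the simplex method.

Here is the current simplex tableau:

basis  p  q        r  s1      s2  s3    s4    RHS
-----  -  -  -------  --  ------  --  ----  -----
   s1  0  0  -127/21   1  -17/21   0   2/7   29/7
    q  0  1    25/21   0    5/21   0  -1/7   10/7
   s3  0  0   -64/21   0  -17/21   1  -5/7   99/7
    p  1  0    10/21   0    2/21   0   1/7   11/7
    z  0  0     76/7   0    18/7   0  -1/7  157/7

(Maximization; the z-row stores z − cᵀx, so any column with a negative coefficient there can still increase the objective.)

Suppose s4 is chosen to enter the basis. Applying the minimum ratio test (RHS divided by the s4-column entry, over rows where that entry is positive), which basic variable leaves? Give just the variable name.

p

Ratios: row 1 (s1): (29/7)/(2/7) = 29/2; row 2 (q): entry -1/7 ≤ 0, skip; row 3 (s3): entry -5/7 ≤ 0, skip; row 4 (p): (11/7)/(1/7) = 11.
Minimum ratio 11 is in the p row, so p leaves.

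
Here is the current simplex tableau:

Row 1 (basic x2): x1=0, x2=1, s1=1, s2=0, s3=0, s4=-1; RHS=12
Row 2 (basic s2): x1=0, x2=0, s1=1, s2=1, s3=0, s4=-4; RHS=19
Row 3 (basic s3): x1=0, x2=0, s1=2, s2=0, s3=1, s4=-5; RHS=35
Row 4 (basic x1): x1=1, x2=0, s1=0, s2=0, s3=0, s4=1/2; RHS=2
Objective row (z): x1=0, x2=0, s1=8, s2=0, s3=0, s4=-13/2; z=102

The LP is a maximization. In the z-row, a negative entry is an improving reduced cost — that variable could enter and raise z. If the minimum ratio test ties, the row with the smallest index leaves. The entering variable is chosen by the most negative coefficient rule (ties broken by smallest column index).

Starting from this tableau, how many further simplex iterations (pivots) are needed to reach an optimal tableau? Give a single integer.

1

pivot: s4 in, x1 out → z = 128
No improving column remains; optimal.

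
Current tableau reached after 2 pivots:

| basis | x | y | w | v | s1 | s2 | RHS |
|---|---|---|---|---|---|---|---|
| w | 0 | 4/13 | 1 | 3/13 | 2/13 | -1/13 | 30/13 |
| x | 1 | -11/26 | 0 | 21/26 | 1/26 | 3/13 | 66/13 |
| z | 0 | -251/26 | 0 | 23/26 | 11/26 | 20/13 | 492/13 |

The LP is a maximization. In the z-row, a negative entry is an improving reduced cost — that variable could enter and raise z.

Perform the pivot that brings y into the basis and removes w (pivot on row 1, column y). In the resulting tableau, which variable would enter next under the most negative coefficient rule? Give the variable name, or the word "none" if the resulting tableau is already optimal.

s2

Pivot element 4/13. New z-row = old z-row − (-251/26)·(row 1/(4/13)).
Updated z-row coefficients: x: 0, y: 0, w: 251/8, v: 65/8, s1: 21/4, s2: -7/8.
The most negative is -7/8 in column s2, so s2 would enter next.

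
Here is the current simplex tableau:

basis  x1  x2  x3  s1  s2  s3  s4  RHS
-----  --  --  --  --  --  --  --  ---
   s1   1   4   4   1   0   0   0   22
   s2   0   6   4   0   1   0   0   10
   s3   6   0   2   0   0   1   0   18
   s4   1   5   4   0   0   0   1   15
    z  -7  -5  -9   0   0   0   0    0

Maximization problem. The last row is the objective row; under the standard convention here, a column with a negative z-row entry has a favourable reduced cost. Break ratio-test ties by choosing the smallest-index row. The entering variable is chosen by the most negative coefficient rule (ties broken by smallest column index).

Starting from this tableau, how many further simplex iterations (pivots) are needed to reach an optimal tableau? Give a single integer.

pivot: x3 in, s2 out → z = 45/2
pivot: x1 in, s3 out → z = 113/3
No improving column remains; optimal.

2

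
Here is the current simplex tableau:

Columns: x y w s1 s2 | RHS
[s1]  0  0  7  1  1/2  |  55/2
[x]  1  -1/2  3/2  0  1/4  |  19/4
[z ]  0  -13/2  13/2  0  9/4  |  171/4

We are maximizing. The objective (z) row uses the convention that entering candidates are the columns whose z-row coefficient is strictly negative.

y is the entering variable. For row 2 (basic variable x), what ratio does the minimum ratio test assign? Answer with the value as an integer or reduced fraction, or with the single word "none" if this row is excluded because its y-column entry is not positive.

The y entry in row 2 is -1/2 ≤ 0, so this row gives no ratio.

none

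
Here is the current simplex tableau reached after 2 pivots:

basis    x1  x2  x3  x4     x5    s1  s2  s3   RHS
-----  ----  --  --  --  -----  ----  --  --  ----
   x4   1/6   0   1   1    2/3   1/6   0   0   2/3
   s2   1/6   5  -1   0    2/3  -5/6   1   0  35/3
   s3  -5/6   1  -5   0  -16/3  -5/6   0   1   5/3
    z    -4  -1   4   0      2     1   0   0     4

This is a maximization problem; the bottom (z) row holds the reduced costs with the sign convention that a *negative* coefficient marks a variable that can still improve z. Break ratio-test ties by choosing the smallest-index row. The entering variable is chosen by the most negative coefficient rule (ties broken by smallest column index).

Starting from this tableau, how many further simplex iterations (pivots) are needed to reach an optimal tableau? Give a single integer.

pivot: x1 in, x4 out → z = 20
pivot: x2 in, s2 out → z = 111/5
No improving column remains; optimal.

2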